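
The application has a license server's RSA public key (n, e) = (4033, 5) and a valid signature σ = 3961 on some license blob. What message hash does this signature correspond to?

Squares mod 4033: σ^1≡3961, σ^2≡1151, σ^4≡1977
5 = 4 + 1, so σ^5 ≡ 1977·3961 ≡ 2844 (mod 4033)

2844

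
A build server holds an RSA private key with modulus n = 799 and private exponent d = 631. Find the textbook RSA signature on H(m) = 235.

Squares mod 799: (H(m))^1≡235, (H(m))^2≡94, (H(m))^4≡47, (H(m))^8≡611, (H(m))^16≡188, (H(m))^32≡188, (H(m))^64≡188, (H(m))^128≡188, (H(m))^256≡188, (H(m))^512≡188
631 = 512 + 64 + 32 + 16 + 4 + 2 + 1, so (H(m))^631 ≡ 188·188·188·188·47·94·235 ≡ 329 (mod 799)

329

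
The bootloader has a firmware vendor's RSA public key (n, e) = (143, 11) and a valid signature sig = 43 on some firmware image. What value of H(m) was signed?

Squares mod 143: sig^1≡43, sig^2≡133, sig^4≡100, sig^8≡133
11 = 8 + 2 + 1, so sig^11 ≡ 133·133·43 ≡ 10 (mod 143)

10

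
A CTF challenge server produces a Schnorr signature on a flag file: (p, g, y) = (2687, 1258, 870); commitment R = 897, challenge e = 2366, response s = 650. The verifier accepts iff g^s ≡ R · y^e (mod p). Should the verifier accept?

g^s mod p:
1258^650 mod 2687 = 279
R · y^e mod p:
870^2366 mod 2687 = 881
897·881 = 790257 ≡ 279 (mod 2687)
279 ≡ 279 (mod 2687); signature holds.

accept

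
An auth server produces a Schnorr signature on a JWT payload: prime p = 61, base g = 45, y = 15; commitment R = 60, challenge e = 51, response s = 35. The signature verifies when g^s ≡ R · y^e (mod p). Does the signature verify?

g^s mod p:
45^2 = 2025 ≡ 12
45^4 ≡ 12^2 = 144 ≡ 22
45^8 ≡ 22^2 = 484 ≡ 57
45^16 ≡ 57^2 = 3249 ≡ 16
45^32 ≡ 16^2 = 256 ≡ 12
35 = 32 + 2 + 1, so 45^35 ≡ 12·12·45 ≡ 14 (mod 61)
R · y^e mod p:
15^2 = 225 ≡ 42
15^4 ≡ 42^2 = 1764 ≡ 56
15^8 ≡ 56^2 = 3136 ≡ 25
15^16 ≡ 25^2 = 625 ≡ 15
15^32 ≡ 15^2 = 225 ≡ 42
51 = 32 + 16 + 2 + 1, so 15^51 ≡ 42·15·42·15 ≡ 34 (mod 61)
60·34 = 2040 ≡ 27 (mod 61)
14 ≠ 27; the check fails.

does not verify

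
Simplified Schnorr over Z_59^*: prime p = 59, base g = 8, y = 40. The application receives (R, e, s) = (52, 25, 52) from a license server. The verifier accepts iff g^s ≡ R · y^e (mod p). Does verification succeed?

passes

g^s mod p:
8^2 = 64 ≡ 5
8^4 ≡ 5^2 = 25
8^8 ≡ 25^2 = 625 ≡ 35
8^16 ≡ 35^2 = 1225 ≡ 45
8^32 ≡ 45^2 = 2025 ≡ 19
52 = 32 + 16 + 4, so 8^52 ≡ 19·45·25 ≡ 17 (mod 59)
R · y^e mod p:
40^2 = 1600 ≡ 7
40^4 ≡ 7^2 = 49
40^8 ≡ 49^2 = 2401 ≡ 41
40^16 ≡ 41^2 = 1681 ≡ 29
25 = 16 + 8 + 1, so 40^25 ≡ 29·41·40 ≡ 6 (mod 59)
52·6 = 312 ≡ 17 (mod 59)
17 ≡ 17 (mod 59); signature holds.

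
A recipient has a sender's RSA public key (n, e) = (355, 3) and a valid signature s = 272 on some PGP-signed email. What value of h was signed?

118

s^3 mod 355 = 118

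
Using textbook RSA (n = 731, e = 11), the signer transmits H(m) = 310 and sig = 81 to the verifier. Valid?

sig^2 ≡ 81^2 = 6561 ≡ 713
sig^4 ≡ 713^2 = 508369 ≡ 324
sig^8 ≡ 324^2 = 104976 ≡ 443
11 = 8 + 2 + 1, so sig^11 ≡ 443·713·81 ≡ 310 (mod 731)
Since 310 equals the digest 310, verification succeeds.

yes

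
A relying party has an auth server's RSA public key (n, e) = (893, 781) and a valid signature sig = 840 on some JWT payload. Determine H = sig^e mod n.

sig^2 ≡ 840^2 = 705600 ≡ 130
sig^4 ≡ 130^2 = 16900 ≡ 826
sig^8 ≡ 826^2 = 682276 ≡ 24
sig^16 ≡ 24^2 = 576
sig^32 ≡ 576^2 = 331776 ≡ 473
sig^64 ≡ 473^2 = 223729 ≡ 479
sig^128 ≡ 479^2 = 229441 ≡ 833
sig^256 ≡ 833^2 = 693889 ≡ 28
sig^512 ≡ 28^2 = 784
781 = 512 + 256 + 8 + 4 + 1, so sig^781 ≡ 784·28·24·826·840 ≡ 462 (mod 893)

462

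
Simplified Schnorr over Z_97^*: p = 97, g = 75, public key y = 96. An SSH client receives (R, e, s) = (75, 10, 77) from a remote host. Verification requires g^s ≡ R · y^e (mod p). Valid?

yes

g^s mod p:
Squares mod 97: 75^1≡75, 75^2≡96, 75^4≡1, 75^8≡1, 75^16≡1, 75^32≡1, 75^64≡1
77 = 64 + 8 + 4 + 1, so 75^77 ≡ 1·1·1·75 ≡ 75 (mod 97)
R · y^e mod p:
Squares mod 97: 96^1≡96, 96^2≡1, 96^4≡1, 96^8≡1
10 = 8 + 2, so 96^10 ≡ 1·1 ≡ 1 (mod 97)
75·1 = 75 ≡ 75 (mod 97)
75 ≡ 75 (mod 97); signature holds.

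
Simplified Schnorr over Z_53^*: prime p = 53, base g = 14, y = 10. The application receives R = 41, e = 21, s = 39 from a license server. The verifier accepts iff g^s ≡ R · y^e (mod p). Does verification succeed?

passes

g^s mod p:
14^39 mod 53 = 30
R · y^e mod p:
10^21 mod 53 = 24
41·24 = 984 ≡ 30 (mod 53)
30 ≡ 30 (mod 53); signature holds.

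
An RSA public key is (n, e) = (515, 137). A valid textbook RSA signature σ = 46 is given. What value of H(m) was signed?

σ^2 ≡ 46^2 = 2116 ≡ 56
σ^4 ≡ 56^2 = 3136 ≡ 46
σ^8 ≡ 46^2 = 2116 ≡ 56
σ^16 ≡ 56^2 = 3136 ≡ 46
σ^32 ≡ 46^2 = 2116 ≡ 56
σ^64 ≡ 56^2 = 3136 ≡ 46
σ^128 ≡ 46^2 = 2116 ≡ 56
137 = 128 + 8 + 1, so σ^137 ≡ 56·56·46 ≡ 56 (mod 515)

56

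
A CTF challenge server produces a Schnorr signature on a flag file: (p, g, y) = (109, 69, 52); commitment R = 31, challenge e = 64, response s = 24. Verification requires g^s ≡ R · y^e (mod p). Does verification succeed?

g^s mod p:
Squares mod 109: 69^1≡69, 69^2≡74, 69^4≡26, 69^8≡22, 69^16≡48
24 = 16 + 8, so 69^24 ≡ 48·22 ≡ 75 (mod 109)
R · y^e mod p:
Squares mod 109: 52^1≡52, 52^2≡88, 52^4≡5, 52^8≡25, 52^16≡80, 52^32≡78, 52^64≡89
52^64 ≡ 89 (mod 109)
31·89 = 2759 ≡ 34 (mod 109)
75 ≠ 34; the check fails.

fails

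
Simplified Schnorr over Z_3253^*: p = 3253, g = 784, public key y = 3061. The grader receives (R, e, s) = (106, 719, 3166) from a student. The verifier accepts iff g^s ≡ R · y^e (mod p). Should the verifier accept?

g^s mod p:
Squares mod 3253: 784^1≡784, 784^2≡3092, 784^4≡3150, 784^8≡850, 784^16≡334, 784^32≡954, 784^64≡2529, 784^128≡443, 784^256≡1069, 784^512≡958, 784^1024≡418, 784^2048≡2315
3166 = 2048 + 1024 + 64 + 16 + 8 + 4 + 2, so 784^3166 ≡ 2315·418·2529·334·850·3150·3092 ≡ 2308 (mod 3253)
R · y^e mod p:
Squares mod 3253: 3061^1≡3061, 3061^2≡1081, 3061^4≡734, 3061^8≡2011, 3061^16≡642, 3061^32≡2286, 3061^64≡1478, 3061^128≡1721, 3061^256≡1611, 3061^512≡2680
719 = 512 + 128 + 64 + 8 + 4 + 2 + 1, so 3061^719 ≡ 2680·1721·1478·2011·734·1081·3061 ≡ 3224 (mod 3253)
106·3224 = 341744 ≡ 179 (mod 3253)
2308 ≠ 179; the check fails.

reject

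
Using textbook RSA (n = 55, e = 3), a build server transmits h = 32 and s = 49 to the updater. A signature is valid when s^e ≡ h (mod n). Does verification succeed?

Squares mod 55: s^1≡49, s^2≡36
3 = 2 + 1, so s^3 ≡ 36·49 ≡ 4 (mod 55)
s^3 mod 55 = 4, but h = 32.

fails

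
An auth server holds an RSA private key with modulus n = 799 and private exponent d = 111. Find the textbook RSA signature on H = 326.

499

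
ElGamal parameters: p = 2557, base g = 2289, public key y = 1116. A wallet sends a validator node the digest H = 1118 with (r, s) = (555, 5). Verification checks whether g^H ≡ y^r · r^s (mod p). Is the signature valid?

Left side g^H mod p:
2289^2 = 5239521 ≡ 228
2289^4 ≡ 228^2 = 51984 ≡ 844
2289^8 ≡ 844^2 = 712336 ≡ 1490
2289^16 ≡ 1490^2 = 2220100 ≡ 624
2289^32 ≡ 624^2 = 389376 ≡ 712
2289^64 ≡ 712^2 = 506944 ≡ 658
2289^128 ≡ 658^2 = 432964 ≡ 831
2289^256 ≡ 831^2 = 690561 ≡ 171
2289^512 ≡ 171^2 = 29241 ≡ 1114
2289^1024 ≡ 1114^2 = 1240996 ≡ 851
1118 = 1024 + 64 + 16 + 8 + 4 + 2, so 2289^1118 ≡ 851·658·624·1490·844·228 ≡ 1178 (mod 2557)
Right side y^r · r^s mod p:
1116^2 = 1245456 ≡ 197
1116^4 ≡ 197^2 = 38809 ≡ 454
1116^8 ≡ 454^2 = 206116 ≡ 1556
1116^16 ≡ 1556^2 = 2421136 ≡ 2214
1116^32 ≡ 2214^2 = 4901796 ≡ 27
1116^64 ≡ 27^2 = 729
1116^128 ≡ 729^2 = 531441 ≡ 2142
1116^256 ≡ 2142^2 = 4588164 ≡ 906
1116^512 ≡ 906^2 = 820836 ≡ 39
555 = 512 + 32 + 8 + 2 + 1, so 1116^555 ≡ 39·27·1556·197·1116 ≡ 323 (mod 2557)
555^2 = 308025 ≡ 1185
555^4 ≡ 1185^2 = 1404225 ≡ 432
5 = 4 + 1, so 555^5 ≡ 432·555 ≡ 1959 (mod 2557)
323·1959 = 632757 ≡ 1178 (mod 2557)
1178 ≡ 1178 (mod 2557), so the signature is genuine.

valid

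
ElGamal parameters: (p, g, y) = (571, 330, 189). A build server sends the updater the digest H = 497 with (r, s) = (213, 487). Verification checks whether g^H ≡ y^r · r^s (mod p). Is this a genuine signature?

Left side g^H mod p:
330^2 = 108900 ≡ 410
330^4 ≡ 410^2 = 168100 ≡ 226
330^8 ≡ 226^2 = 51076 ≡ 257
330^16 ≡ 257^2 = 66049 ≡ 384
330^32 ≡ 384^2 = 147456 ≡ 138
330^64 ≡ 138^2 = 19044 ≡ 201
330^128 ≡ 201^2 = 40401 ≡ 431
330^256 ≡ 431^2 = 185761 ≡ 186
497 = 256 + 128 + 64 + 32 + 16 + 1, so 330^497 ≡ 186·431·201·138·384·330 ≡ 146 (mod 571)
Right side y^r · r^s mod p:
189^2 = 35721 ≡ 319
189^4 ≡ 319^2 = 101761 ≡ 123
189^8 ≡ 123^2 = 15129 ≡ 283
189^16 ≡ 283^2 = 80089 ≡ 149
189^32 ≡ 149^2 = 22201 ≡ 503
189^64 ≡ 503^2 = 253009 ≡ 56
189^128 ≡ 56^2 = 3136 ≡ 281
213 = 128 + 64 + 16 + 4 + 1, so 189^213 ≡ 281·56·149·123·189 ≡ 208 (mod 571)
213^2 = 45369 ≡ 260
213^4 ≡ 260^2 = 67600 ≡ 222
213^8 ≡ 222^2 = 49284 ≡ 178
213^16 ≡ 178^2 = 31684 ≡ 279
213^32 ≡ 279^2 = 77841 ≡ 185
213^64 ≡ 185^2 = 34225 ≡ 536
213^128 ≡ 536^2 = 287296 ≡ 83
213^256 ≡ 83^2 = 6889 ≡ 37
487 = 256 + 128 + 64 + 32 + 4 + 2 + 1, so 213^487 ≡ 37·83·536·185·222·260·213 ≡ 263 (mod 571)
208·263 = 54704 ≡ 459 (mod 571)
146 ≠ 459, so verification fails.

forged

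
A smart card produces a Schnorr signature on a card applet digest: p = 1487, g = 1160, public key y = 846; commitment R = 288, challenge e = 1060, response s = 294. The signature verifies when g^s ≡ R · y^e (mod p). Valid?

g^s mod p:
1160^2 = 1345600 ≡ 1352
1160^4 ≡ 1352^2 = 1827904 ≡ 381
1160^8 ≡ 381^2 = 145161 ≡ 922
1160^16 ≡ 922^2 = 850084 ≡ 1007
1160^32 ≡ 1007^2 = 1014049 ≡ 1402
1160^64 ≡ 1402^2 = 1965604 ≡ 1277
1160^128 ≡ 1277^2 = 1630729 ≡ 977
1160^256 ≡ 977^2 = 954529 ≡ 1362
294 = 256 + 32 + 4 + 2, so 1160^294 ≡ 1362·1402·381·1352 ≡ 904 (mod 1487)
R · y^e mod p:
846^2 = 715716 ≡ 469
846^4 ≡ 469^2 = 219961 ≡ 1372
846^8 ≡ 1372^2 = 1882384 ≡ 1329
846^16 ≡ 1329^2 = 1766241 ≡ 1172
846^32 ≡ 1172^2 = 1373584 ≡ 1083
846^64 ≡ 1083^2 = 1172889 ≡ 1133
846^128 ≡ 1133^2 = 1283689 ≡ 408
846^256 ≡ 408^2 = 166464 ≡ 1407
846^512 ≡ 1407^2 = 1979649 ≡ 452
846^1024 ≡ 452^2 = 204304 ≡ 585
1060 = 1024 + 32 + 4, so 846^1060 ≡ 585·1083·1372 ≡ 1201 (mod 1487)
288·1201 = 345888 ≡ 904 (mod 1487)
904 ≡ 904 (mod 1487); signature holds.

yes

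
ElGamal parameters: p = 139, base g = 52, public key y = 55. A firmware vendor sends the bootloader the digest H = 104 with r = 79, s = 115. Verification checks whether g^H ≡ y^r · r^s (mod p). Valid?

Left side g^H mod p:
52^104 mod 139 = 57
Right side y^r · r^s mod p:
55^79 mod 139 = 57
79^115 mod 139 = 1
57·1 = 57 ≡ 57 (mod 139)
57 ≡ 57 (mod 139), so the signature is genuine.

yes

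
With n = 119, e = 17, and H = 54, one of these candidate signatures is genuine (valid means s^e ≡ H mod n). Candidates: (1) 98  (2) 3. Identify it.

2

Candidate 1: 98^2 = 9604 ≡ 84; 98^4 ≡ 84^2 = 7056 ≡ 35; 98^8 ≡ 35^2 = 1225 ≡ 35; 98^16 ≡ 35^2 = 1225 ≡ 35; 17 = 16 + 1, so 98^17 ≡ 35·98 ≡ 98 (mod 119)
Candidate 2: 3^2 = 9; 3^4 ≡ 9^2 = 81; 3^8 ≡ 81^2 = 6561 ≡ 16; 3^16 ≡ 16^2 = 256 ≡ 18; 17 = 16 + 1, so 3^17 ≡ 18·3 ≡ 54 (mod 119)
  → matches H = 54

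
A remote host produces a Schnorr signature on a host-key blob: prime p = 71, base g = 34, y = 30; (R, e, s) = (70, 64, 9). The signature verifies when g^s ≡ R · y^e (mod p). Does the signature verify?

does not verify

g^s mod p:
Squares mod 71: 34^1≡34, 34^2≡20, 34^4≡45, 34^8≡37
9 = 8 + 1, so 34^9 ≡ 37·34 ≡ 51 (mod 71)
R · y^e mod p:
Squares mod 71: 30^1≡30, 30^2≡48, 30^4≡32, 30^8≡30, 30^16≡48, 30^32≡32, 30^64≡30
30^64 ≡ 30 (mod 71)
70·30 = 2100 ≡ 41 (mod 71)
51 ≠ 41; the check fails.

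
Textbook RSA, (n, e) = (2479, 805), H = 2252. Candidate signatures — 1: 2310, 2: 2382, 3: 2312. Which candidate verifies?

3

Candidate 1: Squares mod 2479: 2310^1≡2310, 2310^2≡1292, 2310^4≡897, 2310^8≡1413, 2310^16≡974, 2310^32≡1698, 2310^64≡127, 2310^128≡1255, 2310^256≡860, 2310^512≡858; 805 = 512 + 256 + 32 + 4 + 1, so 2310^805 ≡ 858·860·1698·897·2310 ≡ 2044 (mod 2479)
Candidate 2: Squares mod 2479: 2382^1≡2382, 2382^2≡1972, 2382^4≡1712, 2382^8≡766, 2382^16≡1712, 2382^32≡766, 2382^64≡1712, 2382^128≡766, 2382^256≡1712, 2382^512≡766; 805 = 512 + 256 + 32 + 4 + 1, so 2382^805 ≡ 766·1712·766·1712·2382 ≡ 2382 (mod 2479)
Candidate 3: Squares mod 2479: 2312^1≡2312, 2312^2≡620, 2312^4≡155, 2312^8≡1714, 2312^16≡181, 2312^32≡534, 2312^64≡71, 2312^128≡83, 2312^256≡1931, 2312^512≡345; 805 = 512 + 256 + 32 + 4 + 1, so 2312^805 ≡ 345·1931·534·155·2312 ≡ 2252 (mod 2479)
  → matches H = 2252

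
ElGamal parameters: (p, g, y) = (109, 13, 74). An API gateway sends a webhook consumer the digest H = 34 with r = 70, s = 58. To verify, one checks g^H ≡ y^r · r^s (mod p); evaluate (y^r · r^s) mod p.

61

Squares mod 109: 74^1≡74, 74^2≡26, 74^4≡22, 74^8≡48, 74^16≡15, 74^32≡7, 74^64≡49
70 = 64 + 4 + 2, so 74^70 ≡ 49·22·26 ≡ 15 (mod 109)
Squares mod 109: 70^1≡70, 70^2≡104, 70^4≡25, 70^8≡80, 70^16≡78, 70^32≡89
58 = 32 + 16 + 8 + 2, so 70^58 ≡ 89·78·80·104 ≡ 84 (mod 109)
y^r · r^s ≡ 15·84 = 1260 ≡ 61 (mod 109)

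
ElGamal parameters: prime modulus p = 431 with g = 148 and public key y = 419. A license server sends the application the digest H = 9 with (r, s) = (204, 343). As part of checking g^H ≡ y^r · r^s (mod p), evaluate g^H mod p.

365

148^2 = 21904 ≡ 354
148^4 ≡ 354^2 = 125316 ≡ 326
148^8 ≡ 326^2 = 106276 ≡ 250
9 = 8 + 1, so 148^9 ≡ 250·148 ≡ 365 (mod 431)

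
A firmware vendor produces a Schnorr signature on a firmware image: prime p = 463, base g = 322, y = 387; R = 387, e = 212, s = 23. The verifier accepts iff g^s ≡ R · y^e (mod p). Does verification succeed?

fails

g^s mod p:
322^23 mod 463 = 43
R · y^e mod p:
387^212 mod 463 = 4
387·4 = 1548 ≡ 159 (mod 463)
43 ≠ 159; the check fails.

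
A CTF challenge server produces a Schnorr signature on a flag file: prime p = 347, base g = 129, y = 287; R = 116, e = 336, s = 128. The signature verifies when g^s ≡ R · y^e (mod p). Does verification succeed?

fails

g^s mod p:
129^2 = 16641 ≡ 332
129^4 ≡ 332^2 = 110224 ≡ 225
129^8 ≡ 225^2 = 50625 ≡ 310
129^16 ≡ 310^2 = 96100 ≡ 328
129^32 ≡ 328^2 = 107584 ≡ 14
129^64 ≡ 14^2 = 196
129^128 ≡ 196^2 = 38416 ≡ 246
R · y^e mod p:
287^2 = 82369 ≡ 130
287^4 ≡ 130^2 = 16900 ≡ 244
287^8 ≡ 244^2 = 59536 ≡ 199
287^16 ≡ 199^2 = 39601 ≡ 43
287^32 ≡ 43^2 = 1849 ≡ 114
287^64 ≡ 114^2 = 12996 ≡ 157
287^128 ≡ 157^2 = 24649 ≡ 12
287^256 ≡ 12^2 = 144
336 = 256 + 64 + 16, so 287^336 ≡ 144·157·43 ≡ 197 (mod 347)
116·197 = 22852 ≡ 297 (mod 347)
246 ≠ 297; the check fails.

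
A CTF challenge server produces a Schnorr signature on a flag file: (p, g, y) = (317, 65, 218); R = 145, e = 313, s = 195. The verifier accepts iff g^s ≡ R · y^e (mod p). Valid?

yes

g^s mod p:
65^2 = 4225 ≡ 104
65^4 ≡ 104^2 = 10816 ≡ 38
65^8 ≡ 38^2 = 1444 ≡ 176
65^16 ≡ 176^2 = 30976 ≡ 227
65^32 ≡ 227^2 = 51529 ≡ 175
65^64 ≡ 175^2 = 30625 ≡ 193
65^128 ≡ 193^2 = 37249 ≡ 160
195 = 128 + 64 + 2 + 1, so 65^195 ≡ 160·193·104·65 ≡ 179 (mod 317)
R · y^e mod p:
218^2 = 47524 ≡ 291
218^4 ≡ 291^2 = 84681 ≡ 42
218^8 ≡ 42^2 = 1764 ≡ 179
218^16 ≡ 179^2 = 32041 ≡ 24
218^32 ≡ 24^2 = 576 ≡ 259
218^64 ≡ 259^2 = 67081 ≡ 194
218^128 ≡ 194^2 = 37636 ≡ 230
218^256 ≡ 230^2 = 52900 ≡ 278
313 = 256 + 32 + 16 + 8 + 1, so 218^313 ≡ 278·259·24·179·218 ≡ 292 (mod 317)
145·292 = 42340 ≡ 179 (mod 317)
179 ≡ 179 (mod 317); signature holds.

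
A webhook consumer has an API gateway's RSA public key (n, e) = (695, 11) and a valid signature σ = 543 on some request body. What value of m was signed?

157

Squares mod 695: σ^1≡543, σ^2≡169, σ^4≡66, σ^8≡186
11 = 8 + 2 + 1, so σ^11 ≡ 186·169·543 ≡ 157 (mod 695)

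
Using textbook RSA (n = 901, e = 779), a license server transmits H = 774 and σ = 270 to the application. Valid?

yes

σ^2 ≡ 270^2 = 72900 ≡ 820
σ^4 ≡ 820^2 = 672400 ≡ 254
σ^8 ≡ 254^2 = 64516 ≡ 545
σ^16 ≡ 545^2 = 297025 ≡ 596
σ^32 ≡ 596^2 = 355216 ≡ 222
σ^64 ≡ 222^2 = 49284 ≡ 630
σ^128 ≡ 630^2 = 396900 ≡ 460
σ^256 ≡ 460^2 = 211600 ≡ 766
σ^512 ≡ 766^2 = 586756 ≡ 205
779 = 512 + 256 + 8 + 2 + 1, so σ^779 ≡ 205·766·545·820·270 ≡ 774 (mod 901)
σ^779 mod 901 = 774 matches H.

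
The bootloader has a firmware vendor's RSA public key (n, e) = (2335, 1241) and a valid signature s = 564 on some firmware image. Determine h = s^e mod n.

74

Squares mod 2335: s^1≡564, s^2≡536, s^4≡91, s^8≡1276, s^16≡681, s^32≡1431, s^64≡2301, s^128≡1156, s^256≡716, s^512≡1291, s^1024≡1826
1241 = 1024 + 128 + 64 + 16 + 8 + 1, so s^1241 ≡ 1826·1156·2301·681·1276·564 ≡ 74 (mod 2335)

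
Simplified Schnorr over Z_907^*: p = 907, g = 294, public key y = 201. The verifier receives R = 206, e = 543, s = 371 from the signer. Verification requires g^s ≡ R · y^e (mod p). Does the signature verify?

g^s mod p:
294^2 = 86436 ≡ 271
294^4 ≡ 271^2 = 73441 ≡ 881
294^8 ≡ 881^2 = 776161 ≡ 676
294^16 ≡ 676^2 = 456976 ≡ 755
294^32 ≡ 755^2 = 570025 ≡ 429
294^64 ≡ 429^2 = 184041 ≡ 827
294^128 ≡ 827^2 = 683929 ≡ 51
294^256 ≡ 51^2 = 2601 ≡ 787
371 = 256 + 64 + 32 + 16 + 2 + 1, so 294^371 ≡ 787·827·429·755·271·294 ≡ 202 (mod 907)
R · y^e mod p:
201^2 = 40401 ≡ 493
201^4 ≡ 493^2 = 243049 ≡ 880
201^8 ≡ 880^2 = 774400 ≡ 729
201^16 ≡ 729^2 = 531441 ≡ 846
201^32 ≡ 846^2 = 715716 ≡ 93
201^64 ≡ 93^2 = 8649 ≡ 486
201^128 ≡ 486^2 = 236196 ≡ 376
201^256 ≡ 376^2 = 141376 ≡ 791
201^512 ≡ 791^2 = 625681 ≡ 758
543 = 512 + 16 + 8 + 4 + 2 + 1, so 201^543 ≡ 758·846·729·880·493·201 ≡ 635 (mod 907)
206·635 = 130810 ≡ 202 (mod 907)
202 ≡ 202 (mod 907); signature holds.

verifies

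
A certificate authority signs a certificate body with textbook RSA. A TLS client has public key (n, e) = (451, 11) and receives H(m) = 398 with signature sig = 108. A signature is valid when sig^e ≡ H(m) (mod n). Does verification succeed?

fails

sig^2 ≡ 108^2 = 11664 ≡ 389
sig^4 ≡ 389^2 = 151321 ≡ 236
sig^8 ≡ 236^2 = 55696 ≡ 223
11 = 8 + 2 + 1, so sig^11 ≡ 223·389·108 ≡ 53 (mod 451)
The recovered value 53 does not match the digest 398.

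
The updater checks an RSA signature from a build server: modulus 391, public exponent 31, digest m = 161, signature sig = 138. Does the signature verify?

Squares mod 391: sig^1≡138, sig^2≡276, sig^4≡322, sig^8≡69, sig^16≡69
31 = 16 + 8 + 4 + 2 + 1, so sig^31 ≡ 69·69·322·276·138 ≡ 230 (mod 391)
230 ≠ 161, so verification fails.

does not verify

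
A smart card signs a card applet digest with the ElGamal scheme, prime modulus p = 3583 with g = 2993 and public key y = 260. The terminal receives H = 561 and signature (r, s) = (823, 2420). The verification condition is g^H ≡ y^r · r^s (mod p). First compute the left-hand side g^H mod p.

2212

2993^2 = 8958049 ≡ 549
2993^4 ≡ 549^2 = 301401 ≡ 429
2993^8 ≡ 429^2 = 184041 ≡ 1308
2993^16 ≡ 1308^2 = 1710864 ≡ 1773
2993^32 ≡ 1773^2 = 3143529 ≡ 1238
2993^64 ≡ 1238^2 = 1532644 ≡ 2703
2993^128 ≡ 2703^2 = 7306209 ≡ 472
2993^256 ≡ 472^2 = 222784 ≡ 638
2993^512 ≡ 638^2 = 407044 ≡ 2165
561 = 512 + 32 + 16 + 1, so 2993^561 ≡ 2165·1238·1773·2993 ≡ 2212 (mod 3583)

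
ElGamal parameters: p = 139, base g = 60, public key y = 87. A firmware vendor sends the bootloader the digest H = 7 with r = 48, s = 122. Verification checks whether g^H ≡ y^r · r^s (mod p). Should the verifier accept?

reject

Left side g^H mod p:
Squares mod 139: 60^1≡60, 60^2≡125, 60^4≡57
7 = 4 + 2 + 1, so 60^7 ≡ 57·125·60 ≡ 75 (mod 139)
Right side y^r · r^s mod p:
Squares mod 139: 87^1≡87, 87^2≡63, 87^4≡77, 87^8≡91, 87^16≡80, 87^32≡6
48 = 32 + 16, so 87^48 ≡ 6·80 ≡ 63 (mod 139)
Squares mod 139: 48^1≡48, 48^2≡80, 48^4≡6, 48^8≡36, 48^16≡45, 48^32≡79, 48^64≡125
122 = 64 + 32 + 16 + 8 + 2, so 48^122 ≡ 125·79·45·36·80 ≡ 34 (mod 139)
63·34 = 2142 ≡ 57 (mod 139)
75 ≠ 57, so verification fails.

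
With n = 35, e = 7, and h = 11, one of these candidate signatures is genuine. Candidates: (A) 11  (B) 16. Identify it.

A

Candidate A: 11^2 = 121 ≡ 16; 11^4 ≡ 16^2 = 256 ≡ 11; 7 = 4 + 2 + 1, so 11^7 ≡ 11·16·11 ≡ 11 (mod 35)
  → matches h = 11
Candidate B: 16^2 = 256 ≡ 11; 16^4 ≡ 11^2 = 121 ≡ 16; 7 = 4 + 2 + 1, so 16^7 ≡ 16·11·16 ≡ 16 (mod 35)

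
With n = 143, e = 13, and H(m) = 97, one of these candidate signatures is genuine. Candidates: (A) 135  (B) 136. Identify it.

B

Candidate A: Squares mod 143: 135^1≡135, 135^2≡64, 135^4≡92, 135^8≡27; 13 = 8 + 4 + 1, so 135^13 ≡ 27·92·135 ≡ 5 (mod 143)
Candidate B: Squares mod 143: 136^1≡136, 136^2≡49, 136^4≡113, 136^8≡42; 13 = 8 + 4 + 1, so 136^13 ≡ 42·113·136 ≡ 97 (mod 143)
  → matches H(m) = 97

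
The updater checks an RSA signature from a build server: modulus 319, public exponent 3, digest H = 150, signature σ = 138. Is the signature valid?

valid

σ^2 ≡ 138^2 = 19044 ≡ 223
3 = 2 + 1, so σ^3 ≡ 223·138 ≡ 150 (mod 319)
Since 150 equals the digest 150, verification succeeds.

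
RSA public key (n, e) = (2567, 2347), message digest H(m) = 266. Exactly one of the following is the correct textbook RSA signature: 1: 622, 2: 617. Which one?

2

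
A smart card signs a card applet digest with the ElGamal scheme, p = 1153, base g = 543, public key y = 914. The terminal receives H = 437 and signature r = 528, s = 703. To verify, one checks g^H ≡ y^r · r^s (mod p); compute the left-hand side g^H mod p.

543^2 = 294849 ≡ 834
543^4 ≡ 834^2 = 695556 ≡ 297
543^8 ≡ 297^2 = 88209 ≡ 581
543^16 ≡ 581^2 = 337561 ≡ 885
543^32 ≡ 885^2 = 783225 ≡ 338
543^64 ≡ 338^2 = 114244 ≡ 97
543^128 ≡ 97^2 = 9409 ≡ 185
543^256 ≡ 185^2 = 34225 ≡ 788
437 = 256 + 128 + 32 + 16 + 4 + 1, so 543^437 ≡ 788·185·338·885·297·543 ≡ 149 (mod 1153)

149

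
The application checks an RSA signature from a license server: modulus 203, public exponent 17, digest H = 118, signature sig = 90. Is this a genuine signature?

sig^17 mod 203 = 118
sig^17 mod 203 = 118 matches H.

genuine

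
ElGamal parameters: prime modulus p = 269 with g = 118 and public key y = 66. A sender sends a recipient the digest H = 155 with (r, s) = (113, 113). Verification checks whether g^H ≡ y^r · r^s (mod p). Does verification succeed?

Left side g^H mod p:
118^2 = 13924 ≡ 205
118^4 ≡ 205^2 = 42025 ≡ 61
118^8 ≡ 61^2 = 3721 ≡ 224
118^16 ≡ 224^2 = 50176 ≡ 142
118^32 ≡ 142^2 = 20164 ≡ 258
118^64 ≡ 258^2 = 66564 ≡ 121
118^128 ≡ 121^2 = 14641 ≡ 115
155 = 128 + 16 + 8 + 2 + 1, so 118^155 ≡ 115·142·224·205·118 ≡ 185 (mod 269)
Right side y^r · r^s mod p:
66^2 = 4356 ≡ 52
66^4 ≡ 52^2 = 2704 ≡ 14
66^8 ≡ 14^2 = 196
66^16 ≡ 196^2 = 38416 ≡ 218
66^32 ≡ 218^2 = 47524 ≡ 180
66^64 ≡ 180^2 = 32400 ≡ 120
113 = 64 + 32 + 16 + 1, so 66^113 ≡ 120·180·218·66 ≡ 258 (mod 269)
113^2 = 12769 ≡ 126
113^4 ≡ 126^2 = 15876 ≡ 5
113^8 ≡ 5^2 = 25
113^16 ≡ 25^2 = 625 ≡ 87
113^32 ≡ 87^2 = 7569 ≡ 37
113^64 ≡ 37^2 = 1369 ≡ 24
113 = 64 + 32 + 16 + 1, so 113^113 ≡ 24·37·87·113 ≡ 71 (mod 269)
258·71 = 18318 ≡ 26 (mod 269)
185 ≠ 26, so verification fails.

fails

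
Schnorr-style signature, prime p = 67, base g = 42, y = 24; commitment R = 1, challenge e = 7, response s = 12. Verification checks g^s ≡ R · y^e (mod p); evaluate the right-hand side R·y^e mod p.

25

24^7 mod 67 = 25
R · y^e ≡ 1·25 = 25 ≡ 25 (mod 67)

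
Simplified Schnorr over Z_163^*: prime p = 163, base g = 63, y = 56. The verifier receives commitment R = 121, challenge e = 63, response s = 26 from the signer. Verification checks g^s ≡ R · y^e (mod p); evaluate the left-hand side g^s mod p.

151

63^2 = 3969 ≡ 57
63^4 ≡ 57^2 = 3249 ≡ 152
63^8 ≡ 152^2 = 23104 ≡ 121
63^16 ≡ 121^2 = 14641 ≡ 134
26 = 16 + 8 + 2, so 63^26 ≡ 134·121·57 ≡ 151 (mod 163)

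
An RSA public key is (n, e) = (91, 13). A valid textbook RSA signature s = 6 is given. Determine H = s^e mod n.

6

s^13 mod 91 = 6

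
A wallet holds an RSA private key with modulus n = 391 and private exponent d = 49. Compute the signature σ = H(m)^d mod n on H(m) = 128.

(H(m))^2 ≡ 128^2 = 16384 ≡ 353
(H(m))^4 ≡ 353^2 = 124609 ≡ 271
(H(m))^8 ≡ 271^2 = 73441 ≡ 324
(H(m))^16 ≡ 324^2 = 104976 ≡ 188
(H(m))^32 ≡ 188^2 = 35344 ≡ 154
49 = 32 + 16 + 1, so (H(m))^49 ≡ 154·188·128 ≡ 349 (mod 391)

349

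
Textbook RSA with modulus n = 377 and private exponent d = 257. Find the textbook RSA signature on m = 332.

m^257 mod 377 = 180

180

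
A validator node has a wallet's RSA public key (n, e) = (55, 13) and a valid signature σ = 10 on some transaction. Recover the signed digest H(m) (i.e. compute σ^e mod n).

10

σ^2 ≡ 10^2 = 100 ≡ 45
σ^4 ≡ 45^2 = 2025 ≡ 45
σ^8 ≡ 45^2 = 2025 ≡ 45
13 = 8 + 4 + 1, so σ^13 ≡ 45·45·10 ≡ 10 (mod 55)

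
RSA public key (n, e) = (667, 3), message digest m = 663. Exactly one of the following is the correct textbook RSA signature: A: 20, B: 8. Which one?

A

Candidate A: 20^2 = 400; 3 = 2 + 1, so 20^3 ≡ 400·20 ≡ 663 (mod 667)
  → matches m = 663
Candidate B: 8^2 = 64; 3 = 2 + 1, so 8^3 ≡ 64·8 ≡ 512 (mod 667)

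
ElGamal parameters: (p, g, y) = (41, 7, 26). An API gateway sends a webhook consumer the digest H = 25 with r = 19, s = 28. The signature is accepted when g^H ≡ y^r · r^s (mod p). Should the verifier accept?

accept

Left side g^H mod p:
7^2 = 49 ≡ 8
7^4 ≡ 8^2 = 64 ≡ 23
7^8 ≡ 23^2 = 529 ≡ 37
7^16 ≡ 37^2 = 1369 ≡ 16
25 = 16 + 8 + 1, so 7^25 ≡ 16·37·7 ≡ 3 (mod 41)
Right side y^r · r^s mod p:
26^2 = 676 ≡ 20
26^4 ≡ 20^2 = 400 ≡ 31
26^8 ≡ 31^2 = 961 ≡ 18
26^16 ≡ 18^2 = 324 ≡ 37
19 = 16 + 2 + 1, so 26^19 ≡ 37·20·26 ≡ 11 (mod 41)
19^2 = 361 ≡ 33
19^4 ≡ 33^2 = 1089 ≡ 23
19^8 ≡ 23^2 = 529 ≡ 37
19^16 ≡ 37^2 = 1369 ≡ 16
28 = 16 + 8 + 4, so 19^28 ≡ 16·37·23 ≡ 4 (mod 41)
11·4 = 44 ≡ 3 (mod 41)
3 ≡ 3 (mod 41), so the signature is genuine.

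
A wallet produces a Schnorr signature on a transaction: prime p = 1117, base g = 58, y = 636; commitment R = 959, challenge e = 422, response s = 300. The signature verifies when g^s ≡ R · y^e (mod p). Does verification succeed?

fails

g^s mod p:
58^2 = 3364 ≡ 13
58^4 ≡ 13^2 = 169
58^8 ≡ 169^2 = 28561 ≡ 636
58^16 ≡ 636^2 = 404496 ≡ 142
58^32 ≡ 142^2 = 20164 ≡ 58
58^64 ≡ 58^2 = 3364 ≡ 13
58^128 ≡ 13^2 = 169
58^256 ≡ 169^2 = 28561 ≡ 636
300 = 256 + 32 + 8 + 4, so 58^300 ≡ 636·58·636·169 ≡ 102 (mod 1117)
R · y^e mod p:
636^2 = 404496 ≡ 142
636^4 ≡ 142^2 = 20164 ≡ 58
636^8 ≡ 58^2 = 3364 ≡ 13
636^16 ≡ 13^2 = 169
636^32 ≡ 169^2 = 28561 ≡ 636
636^64 ≡ 636^2 = 404496 ≡ 142
636^128 ≡ 142^2 = 20164 ≡ 58
636^256 ≡ 58^2 = 3364 ≡ 13
422 = 256 + 128 + 32 + 4 + 2, so 636^422 ≡ 13·58·636·58·142 ≡ 40 (mod 1117)
959·40 = 38360 ≡ 382 (mod 1117)
102 ≠ 382; the check fails.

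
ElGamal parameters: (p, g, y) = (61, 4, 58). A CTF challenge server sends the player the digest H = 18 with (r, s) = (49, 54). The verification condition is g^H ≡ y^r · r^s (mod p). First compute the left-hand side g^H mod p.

58

4^2 = 16
4^4 ≡ 16^2 = 256 ≡ 12
4^8 ≡ 12^2 = 144 ≡ 22
4^16 ≡ 22^2 = 484 ≡ 57
18 = 16 + 2, so 4^18 ≡ 57·16 ≡ 58 (mod 61)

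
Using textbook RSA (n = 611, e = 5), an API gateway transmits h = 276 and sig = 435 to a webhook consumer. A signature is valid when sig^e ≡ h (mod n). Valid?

no

sig^2 ≡ 435^2 = 189225 ≡ 426
sig^4 ≡ 426^2 = 181476 ≡ 9
5 = 4 + 1, so sig^5 ≡ 9·435 ≡ 249 (mod 611)
249 ≠ 276, so verification fails.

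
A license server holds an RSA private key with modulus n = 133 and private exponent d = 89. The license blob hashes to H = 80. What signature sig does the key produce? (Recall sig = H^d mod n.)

5

Squares mod 133: H^1≡80, H^2≡16, H^4≡123, H^8≡100, H^16≡25, H^32≡93, H^64≡4
89 = 64 + 16 + 8 + 1, so H^89 ≡ 4·25·100·80 ≡ 5 (mod 133)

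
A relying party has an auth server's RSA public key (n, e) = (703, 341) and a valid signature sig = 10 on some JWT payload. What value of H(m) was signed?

Squares mod 703: sig^1≡10, sig^2≡100, sig^4≡158, sig^8≡359, sig^16≡232, sig^32≡396, sig^64≡47, sig^128≡100, sig^256≡158
341 = 256 + 64 + 16 + 4 + 1, so sig^341 ≡ 158·47·232·158·10 ≡ 211 (mod 703)

211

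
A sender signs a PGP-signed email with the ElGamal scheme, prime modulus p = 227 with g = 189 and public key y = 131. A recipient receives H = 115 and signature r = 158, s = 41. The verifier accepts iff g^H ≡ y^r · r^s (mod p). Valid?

Left side g^H mod p:
189^2 = 35721 ≡ 82
189^4 ≡ 82^2 = 6724 ≡ 141
189^8 ≡ 141^2 = 19881 ≡ 132
189^16 ≡ 132^2 = 17424 ≡ 172
189^32 ≡ 172^2 = 29584 ≡ 74
189^64 ≡ 74^2 = 5476 ≡ 28
115 = 64 + 32 + 16 + 2 + 1, so 189^115 ≡ 28·74·172·82·189 ≡ 82 (mod 227)
Right side y^r · r^s mod p:
131^2 = 17161 ≡ 136
131^4 ≡ 136^2 = 18496 ≡ 109
131^8 ≡ 109^2 = 11881 ≡ 77
131^16 ≡ 77^2 = 5929 ≡ 27
131^32 ≡ 27^2 = 729 ≡ 48
131^64 ≡ 48^2 = 2304 ≡ 34
131^128 ≡ 34^2 = 1156 ≡ 21
158 = 128 + 16 + 8 + 4 + 2, so 131^158 ≡ 21·27·77·109·136 ≡ 181 (mod 227)
158^2 = 24964 ≡ 221
158^4 ≡ 221^2 = 48841 ≡ 36
158^8 ≡ 36^2 = 1296 ≡ 161
158^16 ≡ 161^2 = 25921 ≡ 43
158^32 ≡ 43^2 = 1849 ≡ 33
41 = 32 + 8 + 1, so 158^41 ≡ 33·161·158 ≡ 8 (mod 227)
181·8 = 1448 ≡ 86 (mod 227)
82 ≠ 86, so verification fails.

no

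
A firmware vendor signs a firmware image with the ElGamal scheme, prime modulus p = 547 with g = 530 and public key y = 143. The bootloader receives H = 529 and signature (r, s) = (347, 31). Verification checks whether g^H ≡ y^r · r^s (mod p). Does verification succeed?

fails

Left side g^H mod p:
530^2 = 280900 ≡ 289
530^4 ≡ 289^2 = 83521 ≡ 377
530^8 ≡ 377^2 = 142129 ≡ 456
530^16 ≡ 456^2 = 207936 ≡ 76
530^32 ≡ 76^2 = 5776 ≡ 306
530^64 ≡ 306^2 = 93636 ≡ 99
530^128 ≡ 99^2 = 9801 ≡ 502
530^256 ≡ 502^2 = 252004 ≡ 384
530^512 ≡ 384^2 = 147456 ≡ 313
529 = 512 + 16 + 1, so 530^529 ≡ 313·76·530 ≡ 384 (mod 547)
Right side y^r · r^s mod p:
143^2 = 20449 ≡ 210
143^4 ≡ 210^2 = 44100 ≡ 340
143^8 ≡ 340^2 = 115600 ≡ 183
143^16 ≡ 183^2 = 33489 ≡ 122
143^32 ≡ 122^2 = 14884 ≡ 115
143^64 ≡ 115^2 = 13225 ≡ 97
143^128 ≡ 97^2 = 9409 ≡ 110
143^256 ≡ 110^2 = 12100 ≡ 66
347 = 256 + 64 + 16 + 8 + 2 + 1, so 143^347 ≡ 66·97·122·183·210·143 ≡ 452 (mod 547)
347^2 = 120409 ≡ 69
347^4 ≡ 69^2 = 4761 ≡ 385
347^8 ≡ 385^2 = 148225 ≡ 535
347^16 ≡ 535^2 = 286225 ≡ 144
31 = 16 + 8 + 4 + 2 + 1, so 347^31 ≡ 144·535·385·69·347 ≡ 137 (mod 547)
452·137 = 61924 ≡ 113 (mod 547)
384 ≠ 113, so verification fails.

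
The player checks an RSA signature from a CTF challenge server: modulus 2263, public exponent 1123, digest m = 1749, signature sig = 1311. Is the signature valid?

invalid

sig^1123 mod 2263 = 514
514 ≠ 1749, so verification fails.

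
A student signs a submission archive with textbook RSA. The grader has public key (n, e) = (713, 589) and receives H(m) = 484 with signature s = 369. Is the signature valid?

valid

Squares mod 713: s^1≡369, s^2≡691, s^4≡484, s^8≡392, s^16≡369, s^32≡691, s^64≡484, s^128≡392, s^256≡369, s^512≡691
589 = 512 + 64 + 8 + 4 + 1, so s^589 ≡ 691·484·392·484·369 ≡ 484 (mod 713)
s^589 mod 713 = 484 matches H(m).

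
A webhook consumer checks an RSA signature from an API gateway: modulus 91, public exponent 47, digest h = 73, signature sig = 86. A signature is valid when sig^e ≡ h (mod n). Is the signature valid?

invalid

sig^2 ≡ 86^2 = 7396 ≡ 25
sig^4 ≡ 25^2 = 625 ≡ 79
sig^8 ≡ 79^2 = 6241 ≡ 53
sig^16 ≡ 53^2 = 2809 ≡ 79
sig^32 ≡ 79^2 = 6241 ≡ 53
47 = 32 + 8 + 4 + 2 + 1, so sig^47 ≡ 53·53·79·25·86 ≡ 18 (mod 91)
sig^47 mod 91 = 18, but h = 73.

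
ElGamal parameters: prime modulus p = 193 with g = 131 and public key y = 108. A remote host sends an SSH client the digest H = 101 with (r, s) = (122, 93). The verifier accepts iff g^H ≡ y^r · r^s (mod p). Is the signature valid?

Left side g^H mod p:
Squares mod 193: 131^1≡131, 131^2≡177, 131^4≡63, 131^8≡109, 131^16≡108, 131^32≡84, 131^64≡108
101 = 64 + 32 + 4 + 1, so 131^101 ≡ 108·84·63·131 ≡ 147 (mod 193)
Right side y^r · r^s mod p:
Squares mod 193: 108^1≡108, 108^2≡84, 108^4≡108, 108^8≡84, 108^16≡108, 108^32≡84, 108^64≡108
122 = 64 + 32 + 16 + 8 + 2, so 108^122 ≡ 108·84·108·84·84 ≡ 84 (mod 193)
Squares mod 193: 122^1≡122, 122^2≡23, 122^4≡143, 122^8≡184, 122^16≡81, 122^32≡192, 122^64≡1
93 = 64 + 16 + 8 + 4 + 1, so 122^93 ≡ 1·81·184·143·122 ≡ 180 (mod 193)
84·180 = 15120 ≡ 66 (mod 193)
147 ≠ 66, so verification fails.

invalid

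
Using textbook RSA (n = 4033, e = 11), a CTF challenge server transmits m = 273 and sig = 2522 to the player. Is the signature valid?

Squares mod 4033: sig^1≡2522, sig^2≡443, sig^4≡2665, sig^8≡112
11 = 8 + 2 + 1, so sig^11 ≡ 112·443·2522 ≡ 3694 (mod 4033)
The recovered value 3694 does not match the digest 273.

invalid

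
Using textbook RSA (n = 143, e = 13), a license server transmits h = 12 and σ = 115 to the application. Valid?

σ^2 ≡ 115^2 = 13225 ≡ 69
σ^4 ≡ 69^2 = 4761 ≡ 42
σ^8 ≡ 42^2 = 1764 ≡ 48
13 = 8 + 4 + 1, so σ^13 ≡ 48·42·115 ≡ 37 (mod 143)
37 ≠ 12, so verification fails.

no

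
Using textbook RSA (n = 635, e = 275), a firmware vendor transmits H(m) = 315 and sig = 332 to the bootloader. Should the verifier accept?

sig^275 mod 635 = 268
268 ≠ 315, so verification fails.

reject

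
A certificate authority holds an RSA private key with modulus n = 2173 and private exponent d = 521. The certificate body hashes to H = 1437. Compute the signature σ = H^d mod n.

1437

H^2 ≡ 1437^2 = 2064969 ≡ 619
H^4 ≡ 619^2 = 383161 ≡ 713
H^8 ≡ 713^2 = 508369 ≡ 2060
H^16 ≡ 2060^2 = 4243600 ≡ 1904
H^32 ≡ 1904^2 = 3625216 ≡ 652
H^64 ≡ 652^2 = 425104 ≡ 1369
H^128 ≡ 1369^2 = 1874161 ≡ 1035
H^256 ≡ 1035^2 = 1071225 ≡ 2109
H^512 ≡ 2109^2 = 4447881 ≡ 1923
521 = 512 + 8 + 1, so H^521 ≡ 1923·2060·1437 ≡ 1437 (mod 2173)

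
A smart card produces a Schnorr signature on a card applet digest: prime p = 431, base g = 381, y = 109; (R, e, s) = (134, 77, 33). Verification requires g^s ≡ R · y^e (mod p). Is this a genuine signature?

g^s mod p:
381^2 = 145161 ≡ 345
381^4 ≡ 345^2 = 119025 ≡ 69
381^8 ≡ 69^2 = 4761 ≡ 20
381^16 ≡ 20^2 = 400
381^32 ≡ 400^2 = 160000 ≡ 99
33 = 32 + 1, so 381^33 ≡ 99·381 ≡ 222 (mod 431)
R · y^e mod p:
109^2 = 11881 ≡ 244
109^4 ≡ 244^2 = 59536 ≡ 58
109^8 ≡ 58^2 = 3364 ≡ 347
109^16 ≡ 347^2 = 120409 ≡ 160
109^32 ≡ 160^2 = 25600 ≡ 171
109^64 ≡ 171^2 = 29241 ≡ 364
77 = 64 + 8 + 4 + 1, so 109^77 ≡ 364·347·58·109 ≡ 304 (mod 431)
134·304 = 40736 ≡ 222 (mod 431)
222 ≡ 222 (mod 431); signature holds.

genuine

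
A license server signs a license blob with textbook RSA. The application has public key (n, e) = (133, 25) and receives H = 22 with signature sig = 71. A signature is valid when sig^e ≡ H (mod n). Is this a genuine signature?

genuine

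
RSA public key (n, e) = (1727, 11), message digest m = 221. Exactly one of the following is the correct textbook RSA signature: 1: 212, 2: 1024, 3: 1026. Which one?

2

Candidate 1: Squares mod 1727: 212^1≡212, 212^2≡42, 212^4≡37, 212^8≡1369; 11 = 8 + 2 + 1, so 212^11 ≡ 1369·42·212 ≡ 410 (mod 1727)
Candidate 2: Squares mod 1727: 1024^1≡1024, 1024^2≡287, 1024^4≡1200, 1024^8≡1409; 11 = 8 + 2 + 1, so 1024^11 ≡ 1409·287·1024 ≡ 221 (mod 1727)
  → matches m = 221
Candidate 3: Squares mod 1727: 1026^1≡1026, 1026^2≡933, 1026^4≡81, 1026^8≡1380; 11 = 8 + 2 + 1, so 1026^11 ≡ 1380·933·1026 ≡ 927 (mod 1727)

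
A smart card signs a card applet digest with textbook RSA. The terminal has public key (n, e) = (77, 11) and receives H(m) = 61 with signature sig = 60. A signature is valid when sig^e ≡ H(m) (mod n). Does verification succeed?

fails

sig^2 ≡ 60^2 = 3600 ≡ 58
sig^4 ≡ 58^2 = 3364 ≡ 53
sig^8 ≡ 53^2 = 2809 ≡ 37
11 = 8 + 2 + 1, so sig^11 ≡ 37·58·60 ≡ 16 (mod 77)
16 ≠ 61, so verification fails.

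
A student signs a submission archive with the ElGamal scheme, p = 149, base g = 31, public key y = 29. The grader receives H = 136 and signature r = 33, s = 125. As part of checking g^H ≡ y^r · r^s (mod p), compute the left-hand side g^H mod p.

31^2 = 961 ≡ 67
31^4 ≡ 67^2 = 4489 ≡ 19
31^8 ≡ 19^2 = 361 ≡ 63
31^16 ≡ 63^2 = 3969 ≡ 95
31^32 ≡ 95^2 = 9025 ≡ 85
31^64 ≡ 85^2 = 7225 ≡ 73
31^128 ≡ 73^2 = 5329 ≡ 114
136 = 128 + 8, so 31^136 ≡ 114·63 ≡ 30 (mod 149)

30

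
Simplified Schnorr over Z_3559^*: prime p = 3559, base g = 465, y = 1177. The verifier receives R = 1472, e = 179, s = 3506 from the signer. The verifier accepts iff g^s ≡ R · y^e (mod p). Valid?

g^s mod p:
465^3506 mod 3559 = 1383
R · y^e mod p:
1177^179 mod 3559 = 1593
1472·1593 = 2344896 ≡ 3074 (mod 3559)
1383 ≠ 3074; the check fails.

no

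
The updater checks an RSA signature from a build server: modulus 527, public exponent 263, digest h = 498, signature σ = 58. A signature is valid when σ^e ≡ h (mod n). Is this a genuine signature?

σ^2 ≡ 58^2 = 3364 ≡ 202
σ^4 ≡ 202^2 = 40804 ≡ 225
σ^8 ≡ 225^2 = 50625 ≡ 33
σ^16 ≡ 33^2 = 1089 ≡ 35
σ^32 ≡ 35^2 = 1225 ≡ 171
σ^64 ≡ 171^2 = 29241 ≡ 256
σ^128 ≡ 256^2 = 65536 ≡ 188
σ^256 ≡ 188^2 = 35344 ≡ 35
263 = 256 + 4 + 2 + 1, so σ^263 ≡ 35·225·202·58 ≡ 29 (mod 527)
σ^263 mod 527 = 29, but h = 498.

forged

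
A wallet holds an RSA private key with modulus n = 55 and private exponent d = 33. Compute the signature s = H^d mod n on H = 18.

H^2 ≡ 18^2 = 324 ≡ 49
H^4 ≡ 49^2 = 2401 ≡ 36
H^8 ≡ 36^2 = 1296 ≡ 31
H^16 ≡ 31^2 = 961 ≡ 26
H^32 ≡ 26^2 = 676 ≡ 16
33 = 32 + 1, so H^33 ≡ 16·18 ≡ 13 (mod 55)

13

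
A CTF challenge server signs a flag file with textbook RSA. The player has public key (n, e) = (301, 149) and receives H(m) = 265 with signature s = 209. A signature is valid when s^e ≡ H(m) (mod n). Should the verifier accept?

Squares mod 301: s^1≡209, s^2≡36, s^4≡92, s^8≡36, s^16≡92, s^32≡36, s^64≡92, s^128≡36
149 = 128 + 16 + 4 + 1, so s^149 ≡ 36·92·92·209 ≡ 265 (mod 301)
265 = H(m), so the signature checks out.

accept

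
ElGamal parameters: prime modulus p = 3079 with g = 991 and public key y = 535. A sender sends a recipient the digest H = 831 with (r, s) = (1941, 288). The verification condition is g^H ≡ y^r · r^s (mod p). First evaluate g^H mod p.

991^831 mod 3079 = 296

296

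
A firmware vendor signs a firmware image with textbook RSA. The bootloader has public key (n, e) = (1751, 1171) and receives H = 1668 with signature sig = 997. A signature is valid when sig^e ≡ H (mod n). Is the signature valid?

sig^2 ≡ 997^2 = 994009 ≡ 1192
sig^4 ≡ 1192^2 = 1420864 ≡ 803
sig^8 ≡ 803^2 = 644809 ≡ 441
sig^16 ≡ 441^2 = 194481 ≡ 120
sig^32 ≡ 120^2 = 14400 ≡ 392
sig^64 ≡ 392^2 = 153664 ≡ 1327
sig^128 ≡ 1327^2 = 1760929 ≡ 1174
sig^256 ≡ 1174^2 = 1378276 ≡ 239
sig^512 ≡ 239^2 = 57121 ≡ 1089
sig^1024 ≡ 1089^2 = 1185921 ≡ 494
1171 = 1024 + 128 + 16 + 2 + 1, so sig^1171 ≡ 494·1174·120·1192·997 ≡ 1229 (mod 1751)
sig^1171 mod 1751 = 1229, but H = 1668.

invalid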